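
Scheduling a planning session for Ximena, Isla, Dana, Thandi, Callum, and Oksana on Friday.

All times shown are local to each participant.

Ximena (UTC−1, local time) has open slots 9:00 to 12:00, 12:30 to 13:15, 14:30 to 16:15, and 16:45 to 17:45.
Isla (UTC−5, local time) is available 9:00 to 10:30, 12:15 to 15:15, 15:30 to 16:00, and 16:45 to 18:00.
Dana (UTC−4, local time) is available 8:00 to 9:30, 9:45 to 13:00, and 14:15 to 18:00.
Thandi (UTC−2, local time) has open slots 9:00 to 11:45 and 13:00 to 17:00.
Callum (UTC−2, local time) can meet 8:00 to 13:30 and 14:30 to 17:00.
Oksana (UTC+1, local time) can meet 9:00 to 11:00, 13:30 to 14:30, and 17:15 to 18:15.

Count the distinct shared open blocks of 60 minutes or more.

0

Ximena → UTC: 10:00–13:00, 13:30–14:15, 15:30–17:15, 17:45–18:45.
Isla → UTC: 14:00–15:30, 17:15–20:15, 20:30–21:00, 21:45–23:00.
Dana → UTC: 12:00–13:30, 13:45–17:00, 18:15–22:00.
Thandi → UTC: 11:00–13:45, 15:00–19:00.
Callum → UTC: 10:00–15:30, 16:30–19:00.
Oksana → UTC: 08:00–10:00, 12:30–13:30, 16:15–17:15.
Ximena ∩ Isla: 14:00–14:15, 17:45–18:45.
Ximena ∩ Isla ∩ Dana: 14:00–14:15, 18:15–18:45.
Ximena ∩ Isla ∩ Dana ∩ Thandi: 18:15–18:45.
Ximena ∩ Isla ∩ Dana ∩ Thandi ∩ Callum: 18:15–18:45.
Ximena ∩ Isla ∩ Dana ∩ Thandi ∩ Callum ∩ Oksana: (none).
Windows ≥ 60 min: (none).
That's 0 windows.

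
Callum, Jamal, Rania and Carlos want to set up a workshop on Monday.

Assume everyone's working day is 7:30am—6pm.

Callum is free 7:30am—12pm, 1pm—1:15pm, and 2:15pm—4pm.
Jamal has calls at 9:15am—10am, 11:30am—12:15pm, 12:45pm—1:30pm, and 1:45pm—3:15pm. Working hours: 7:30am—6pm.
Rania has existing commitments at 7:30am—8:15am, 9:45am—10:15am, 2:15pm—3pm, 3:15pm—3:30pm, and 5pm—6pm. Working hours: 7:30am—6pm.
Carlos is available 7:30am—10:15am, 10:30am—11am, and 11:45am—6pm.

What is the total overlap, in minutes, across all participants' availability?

Jamal free within 07:30–18:00: 07:30–09:15, 10:00–11:30, 12:15–12:45, 13:30–13:45, 15:15–18:00.
Rania free within 07:30–18:00: 08:15–09:45, 10:15–14:15, 15:00–15:15, 15:30–17:00.
Callum ∩ Jamal: 07:30–09:15, 10:00–11:30, 15:15–16:00.
Callum ∩ Jamal ∩ Rania: 08:15–09:15, 10:15–11:30, 15:30–16:00.
Callum ∩ Jamal ∩ Rania ∩ Carlos: 08:15–09:15, 10:30–11:00, 15:30–16:00.
Total common minutes: 60 + 30 + 30 = 120.

120 minutes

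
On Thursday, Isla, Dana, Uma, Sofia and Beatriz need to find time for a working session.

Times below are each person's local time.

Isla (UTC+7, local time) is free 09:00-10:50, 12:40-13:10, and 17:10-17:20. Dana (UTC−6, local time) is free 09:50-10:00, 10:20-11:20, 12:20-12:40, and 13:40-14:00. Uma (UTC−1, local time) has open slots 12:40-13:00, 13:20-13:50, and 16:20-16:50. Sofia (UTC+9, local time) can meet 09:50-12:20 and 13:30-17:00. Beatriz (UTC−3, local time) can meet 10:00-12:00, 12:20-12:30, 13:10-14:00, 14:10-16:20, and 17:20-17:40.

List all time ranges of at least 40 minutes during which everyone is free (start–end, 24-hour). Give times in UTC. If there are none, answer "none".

none

Isla → UTC: 02:00–03:50, 05:40–06:10, 10:10–10:20.
Dana → UTC: 15:50–16:00, 16:20–17:20, 18:20–18:40, 19:40–20:00.
Uma → UTC: 13:40–14:00, 14:20–14:50, 17:20–17:50.
Sofia → UTC: 00:50–03:20, 04:30–08:00.
Beatriz → UTC: 13:00–15:00, 15:20–15:30, 16:10–17:00, 17:10–19:20, 20:20–20:40.
Isla ∩ Dana: (none).
Isla ∩ Dana ∩ Uma: (none).
Isla ∩ Dana ∩ Uma ∩ Sofia: (none).
Isla ∩ Dana ∩ Uma ∩ Sofia ∩ Beatriz: (none).
Windows ≥ 40 min: (none).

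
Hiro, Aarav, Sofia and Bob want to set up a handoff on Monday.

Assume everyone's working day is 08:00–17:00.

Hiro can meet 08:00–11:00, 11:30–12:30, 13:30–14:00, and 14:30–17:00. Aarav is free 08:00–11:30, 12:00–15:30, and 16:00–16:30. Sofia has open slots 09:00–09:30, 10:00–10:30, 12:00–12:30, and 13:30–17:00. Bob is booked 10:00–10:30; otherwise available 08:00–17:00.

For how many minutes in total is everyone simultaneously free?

Bob free within 08:00–17:00: 08:00–10:00, 10:30–17:00.
Hiro ∩ Aarav: 08:00–11:00, 12:00–12:30, 13:30–14:00, 14:30–15:30, 16:00–16:30.
Hiro ∩ Aarav ∩ Sofia: 09:00–09:30, 10:00–10:30, 12:00–12:30, 13:30–14:00, 14:30–15:30, 16:00–16:30.
Hiro ∩ Aarav ∩ Sofia ∩ Bob: 09:00–09:30, 12:00–12:30, 13:30–14:00, 14:30–15:30, 16:00–16:30.
Total common minutes: 30 + 30 + 30 + 60 + 30 = 180.

180 minutes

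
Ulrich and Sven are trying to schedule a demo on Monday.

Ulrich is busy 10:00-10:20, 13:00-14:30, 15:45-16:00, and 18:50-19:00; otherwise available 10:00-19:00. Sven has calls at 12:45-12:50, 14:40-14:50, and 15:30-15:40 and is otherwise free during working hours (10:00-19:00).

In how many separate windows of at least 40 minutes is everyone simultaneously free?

Ulrich free within 10:00–19:00: 10:20–13:00, 14:30–15:45, 16:00–18:50.
Sven free within 10:00–19:00: 10:00–12:45, 12:50–14:40, 14:50–15:30, 15:40–19:00.
Ulrich ∩ Sven: 10:20–12:45, 12:50–13:00, 14:30–14:40, 14:50–15:30, 15:40–15:45, 16:00–18:50.
Windows ≥ 40 min: 10:20–12:45, 14:50–15:30, 16:00–18:50.
That's 3 windows.

3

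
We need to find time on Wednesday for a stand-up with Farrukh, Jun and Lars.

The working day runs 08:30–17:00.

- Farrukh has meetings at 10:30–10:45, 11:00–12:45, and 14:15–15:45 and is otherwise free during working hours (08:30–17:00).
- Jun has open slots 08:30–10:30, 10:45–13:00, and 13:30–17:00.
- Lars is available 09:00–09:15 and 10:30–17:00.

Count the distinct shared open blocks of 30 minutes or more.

2

Farrukh free within 08:30–17:00: 08:30–10:30, 10:45–11:00, 12:45–14:15, 15:45–17:00.
Farrukh ∩ Jun: 08:30–10:30, 10:45–11:00, 12:45–13:00, 13:30–14:15, 15:45–17:00.
Farrukh ∩ Jun ∩ Lars: 09:00–09:15, 10:45–11:00, 12:45–13:00, 13:30–14:15, 15:45–17:00.
Windows ≥ 30 min: 13:30–14:15, 15:45–17:00.
That's 2 windows.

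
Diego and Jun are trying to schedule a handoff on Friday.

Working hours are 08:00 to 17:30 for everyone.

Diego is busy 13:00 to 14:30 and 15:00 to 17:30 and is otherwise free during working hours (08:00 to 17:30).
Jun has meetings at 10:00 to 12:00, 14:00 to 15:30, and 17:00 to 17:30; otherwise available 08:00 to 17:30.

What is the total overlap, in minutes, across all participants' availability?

180 minutes

Diego free within 08:00–17:30: 08:00–13:00, 14:30–15:00.
Jun free within 08:00–17:30: 08:00–10:00, 12:00–14:00, 15:30–17:00.
Diego ∩ Jun: 08:00–10:00, 12:00–13:00.
Total common minutes: 120 + 60 = 180.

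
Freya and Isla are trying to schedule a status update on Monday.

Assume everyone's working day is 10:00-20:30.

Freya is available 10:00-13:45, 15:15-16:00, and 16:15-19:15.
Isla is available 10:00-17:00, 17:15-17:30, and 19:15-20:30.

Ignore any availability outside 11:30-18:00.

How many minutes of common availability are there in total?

Freya ∩ Isla: 10:00–13:45, 15:15–16:00, 16:15–17:00, 17:15–17:30.
Restricted to 11:30–18:00: 11:30–13:45, 15:15–16:00, 16:15–17:00, 17:15–17:30.
Total common minutes: 135 + 45 + 45 + 15 = 240.

240 minutes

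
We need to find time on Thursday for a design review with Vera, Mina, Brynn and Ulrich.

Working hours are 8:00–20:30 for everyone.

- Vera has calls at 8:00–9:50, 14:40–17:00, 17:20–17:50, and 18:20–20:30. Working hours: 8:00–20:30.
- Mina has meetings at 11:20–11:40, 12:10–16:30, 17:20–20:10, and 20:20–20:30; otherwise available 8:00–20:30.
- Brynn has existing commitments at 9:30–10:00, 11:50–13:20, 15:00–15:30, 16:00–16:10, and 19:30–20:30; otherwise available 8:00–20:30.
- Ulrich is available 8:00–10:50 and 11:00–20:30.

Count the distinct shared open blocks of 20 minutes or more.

3

Vera free within 08:00–20:30: 09:50–14:40, 17:00–17:20, 17:50–18:20.
Mina free within 08:00–20:30: 08:00–11:20, 11:40–12:10, 16:30–17:20, 20:10–20:20.
Brynn free within 08:00–20:30: 08:00–09:30, 10:00–11:50, 13:20–15:00, 15:30–16:00, 16:10–19:30.
Vera ∩ Mina: 09:50–11:20, 11:40–12:10, 17:00–17:20.
Vera ∩ Mina ∩ Brynn: 10:00–11:20, 11:40–11:50, 17:00–17:20.
Vera ∩ Mina ∩ Brynn ∩ Ulrich: 10:00–10:50, 11:00–11:20, 11:40–11:50, 17:00–17:20.
Windows ≥ 20 min: 10:00–10:50, 11:00–11:20, 17:00–17:20.
That's 3 windows.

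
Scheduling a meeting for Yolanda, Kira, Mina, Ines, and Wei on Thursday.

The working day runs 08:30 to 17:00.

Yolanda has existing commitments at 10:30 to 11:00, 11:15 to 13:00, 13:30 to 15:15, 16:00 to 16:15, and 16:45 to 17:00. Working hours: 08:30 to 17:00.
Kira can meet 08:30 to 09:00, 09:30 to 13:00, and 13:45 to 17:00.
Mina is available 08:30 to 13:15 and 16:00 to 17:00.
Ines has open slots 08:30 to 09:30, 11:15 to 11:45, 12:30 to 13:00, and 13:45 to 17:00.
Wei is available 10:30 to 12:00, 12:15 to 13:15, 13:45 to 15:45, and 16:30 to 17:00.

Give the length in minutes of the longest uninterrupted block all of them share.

15 minutes

Yolanda free within 08:30–17:00: 08:30–10:30, 11:00–11:15, 13:00–13:30, 15:15–16:00, 16:15–16:45.
Yolanda ∩ Kira: 08:30–09:00, 09:30–10:30, 11:00–11:15, 15:15–16:00, 16:15–16:45.
Yolanda ∩ Kira ∩ Mina: 08:30–09:00, 09:30–10:30, 11:00–11:15, 16:15–16:45.
Yolanda ∩ Kira ∩ Mina ∩ Ines: 08:30–09:00, 16:15–16:45.
Yolanda ∩ Kira ∩ Mina ∩ Ines ∩ Wei: 16:30–16:45.
Single common window of 15 minutes.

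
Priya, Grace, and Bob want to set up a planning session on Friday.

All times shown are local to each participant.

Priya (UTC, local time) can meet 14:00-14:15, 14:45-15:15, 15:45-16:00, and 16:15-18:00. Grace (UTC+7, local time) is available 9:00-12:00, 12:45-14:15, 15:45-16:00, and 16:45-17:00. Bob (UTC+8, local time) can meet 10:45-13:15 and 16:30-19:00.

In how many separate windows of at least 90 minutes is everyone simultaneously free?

0

Priya → UTC: 14:00–14:15, 14:45–15:15, 15:45–16:00, 16:15–18:00.
Grace → UTC: 02:00–05:00, 05:45–07:15, 08:45–09:00, 09:45–10:00.
Bob → UTC: 02:45–05:15, 08:30–11:00.
Priya ∩ Grace: (none).
Priya ∩ Grace ∩ Bob: (none).
Windows ≥ 90 min: (none).
That's 0 windows.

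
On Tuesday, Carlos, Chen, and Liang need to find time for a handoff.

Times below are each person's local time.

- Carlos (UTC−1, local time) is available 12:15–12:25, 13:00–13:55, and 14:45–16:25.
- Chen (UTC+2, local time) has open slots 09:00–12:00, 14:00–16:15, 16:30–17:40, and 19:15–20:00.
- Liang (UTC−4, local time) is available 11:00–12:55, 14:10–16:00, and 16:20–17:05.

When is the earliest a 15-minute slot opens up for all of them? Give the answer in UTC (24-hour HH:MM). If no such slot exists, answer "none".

Carlos → UTC: 13:15–13:25, 14:00–14:55, 15:45–17:25.
Chen → UTC: 07:00–10:00, 12:00–14:15, 14:30–15:40, 17:15–18:00.
Liang → UTC: 15:00–16:55, 18:10–20:00, 20:20–21:05.
Carlos ∩ Chen: 13:15–13:25, 14:00–14:15, 14:30–14:55, 17:15–17:25.
Carlos ∩ Chen ∩ Liang: (none).
Windows ≥ 15 min: (none).

none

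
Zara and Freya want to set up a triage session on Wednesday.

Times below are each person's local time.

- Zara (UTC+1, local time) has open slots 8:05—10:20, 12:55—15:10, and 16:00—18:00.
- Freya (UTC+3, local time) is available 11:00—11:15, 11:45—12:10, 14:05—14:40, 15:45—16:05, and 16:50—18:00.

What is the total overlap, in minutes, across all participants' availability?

Zara → UTC: 07:05–09:20, 11:55–14:10, 15:00–17:00.
Freya → UTC: 08:00–08:15, 08:45–09:10, 11:05–11:40, 12:45–13:05, 13:50–15:00.
Zara ∩ Freya: 08:00–08:15, 08:45–09:10, 12:45–13:05, 13:50–14:10.
Total common minutes: 15 + 25 + 20 + 20 = 80.

80 minutes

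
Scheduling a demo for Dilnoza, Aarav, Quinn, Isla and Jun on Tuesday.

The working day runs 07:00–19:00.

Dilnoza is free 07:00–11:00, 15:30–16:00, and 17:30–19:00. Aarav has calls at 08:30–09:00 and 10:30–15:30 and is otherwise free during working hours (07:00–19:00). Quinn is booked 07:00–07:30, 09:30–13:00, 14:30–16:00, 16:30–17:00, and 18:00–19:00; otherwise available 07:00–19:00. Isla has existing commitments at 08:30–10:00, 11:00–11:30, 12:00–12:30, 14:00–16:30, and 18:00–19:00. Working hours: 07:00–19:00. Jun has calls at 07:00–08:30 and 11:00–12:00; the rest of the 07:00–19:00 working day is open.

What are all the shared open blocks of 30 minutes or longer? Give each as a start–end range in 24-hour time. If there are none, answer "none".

Aarav free within 07:00–19:00: 07:00–08:30, 09:00–10:30, 15:30–19:00.
Quinn free within 07:00–19:00: 07:30–09:30, 13:00–14:30, 16:00–16:30, 17:00–18:00.
Isla free within 07:00–19:00: 07:00–08:30, 10:00–11:00, 11:30–12:00, 12:30–14:00, 16:30–18:00.
Jun free within 07:00–19:00: 08:30–11:00, 12:00–19:00.
Dilnoza ∩ Aarav: 07:00–08:30, 09:00–10:30, 15:30–16:00, 17:30–19:00.
Dilnoza ∩ Aarav ∩ Quinn: 07:30–08:30, 09:00–09:30, 17:30–18:00.
Dilnoza ∩ Aarav ∩ Quinn ∩ Isla: 07:30–08:30, 17:30–18:00.
Dilnoza ∩ Aarav ∩ Quinn ∩ Isla ∩ Jun: 17:30–18:00.
Windows ≥ 30 min: 17:30–18:00.

17:30–18:00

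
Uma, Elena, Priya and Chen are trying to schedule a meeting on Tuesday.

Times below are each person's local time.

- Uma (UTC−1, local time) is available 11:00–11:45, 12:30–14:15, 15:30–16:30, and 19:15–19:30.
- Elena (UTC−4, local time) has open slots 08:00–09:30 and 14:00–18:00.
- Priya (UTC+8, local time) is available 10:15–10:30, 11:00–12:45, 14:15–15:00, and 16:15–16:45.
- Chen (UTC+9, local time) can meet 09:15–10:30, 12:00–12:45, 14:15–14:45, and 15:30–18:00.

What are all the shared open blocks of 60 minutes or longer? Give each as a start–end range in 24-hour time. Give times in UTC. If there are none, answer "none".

Uma → UTC: 12:00–12:45, 13:30–15:15, 16:30–17:30, 20:15–20:30.
Elena → UTC: 12:00–13:30, 18:00–22:00.
Priya → UTC: 02:15–02:30, 03:00–04:45, 06:15–07:00, 08:15–08:45.
Chen → UTC: 00:15–01:30, 03:00–03:45, 05:15–05:45, 06:30–09:00.
Uma ∩ Elena: 12:00–12:45, 20:15–20:30.
Uma ∩ Elena ∩ Priya: (none).
Uma ∩ Elena ∩ Priya ∩ Chen: (none).
Windows ≥ 60 min: (none).

none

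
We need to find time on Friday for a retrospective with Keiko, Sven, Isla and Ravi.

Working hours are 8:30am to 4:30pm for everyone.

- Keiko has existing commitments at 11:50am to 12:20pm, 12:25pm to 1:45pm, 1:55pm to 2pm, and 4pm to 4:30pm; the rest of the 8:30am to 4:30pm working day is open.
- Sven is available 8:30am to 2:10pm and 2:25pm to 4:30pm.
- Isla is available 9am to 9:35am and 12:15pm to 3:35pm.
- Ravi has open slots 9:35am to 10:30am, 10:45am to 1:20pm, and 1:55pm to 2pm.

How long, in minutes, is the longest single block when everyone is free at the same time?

Keiko free within 08:30–16:30: 08:30–11:50, 12:20–12:25, 13:45–13:55, 14:00–16:00.
Keiko ∩ Sven: 08:30–11:50, 12:20–12:25, 13:45–13:55, 14:00–14:10, 14:25–16:00.
Keiko ∩ Sven ∩ Isla: 09:00–09:35, 12:20–12:25, 13:45–13:55, 14:00–14:10, 14:25–15:35.
Keiko ∩ Sven ∩ Isla ∩ Ravi: 12:20–12:25.
Single common window of 5 minutes.

5 minutes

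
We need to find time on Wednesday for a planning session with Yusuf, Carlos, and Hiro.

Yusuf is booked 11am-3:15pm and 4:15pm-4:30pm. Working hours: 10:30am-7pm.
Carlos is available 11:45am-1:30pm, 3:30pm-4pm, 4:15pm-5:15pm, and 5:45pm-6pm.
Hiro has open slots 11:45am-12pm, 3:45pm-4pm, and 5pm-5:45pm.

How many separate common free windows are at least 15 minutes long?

2

Yusuf free within 10:30–19:00: 10:30–11:00, 15:15–16:15, 16:30–19:00.
Yusuf ∩ Carlos: 15:30–16:00, 16:30–17:15, 17:45–18:00.
Yusuf ∩ Carlos ∩ Hiro: 15:45–16:00, 17:00–17:15.
Windows ≥ 15 min: 15:45–16:00, 17:00–17:15.
That's 2 windows.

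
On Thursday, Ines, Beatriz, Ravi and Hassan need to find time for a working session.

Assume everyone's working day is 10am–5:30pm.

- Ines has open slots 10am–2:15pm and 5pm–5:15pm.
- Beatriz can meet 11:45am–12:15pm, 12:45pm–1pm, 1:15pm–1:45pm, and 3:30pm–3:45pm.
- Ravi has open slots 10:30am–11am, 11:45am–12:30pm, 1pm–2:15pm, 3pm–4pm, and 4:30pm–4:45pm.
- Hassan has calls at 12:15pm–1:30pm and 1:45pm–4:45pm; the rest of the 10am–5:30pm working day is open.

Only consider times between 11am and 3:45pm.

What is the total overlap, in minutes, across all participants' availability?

Hassan free within 10:00–17:30: 10:00–12:15, 13:30–13:45, 16:45–17:30.
Ines ∩ Beatriz: 11:45–12:15, 12:45–13:00, 13:15–13:45.
Ines ∩ Beatriz ∩ Ravi: 11:45–12:15, 13:15–13:45.
Ines ∩ Beatriz ∩ Ravi ∩ Hassan: 11:45–12:15, 13:30–13:45.
Restricted to 11:00–15:45: 11:45–12:15, 13:30–13:45.
Total common minutes: 30 + 15 = 45.

45 minutes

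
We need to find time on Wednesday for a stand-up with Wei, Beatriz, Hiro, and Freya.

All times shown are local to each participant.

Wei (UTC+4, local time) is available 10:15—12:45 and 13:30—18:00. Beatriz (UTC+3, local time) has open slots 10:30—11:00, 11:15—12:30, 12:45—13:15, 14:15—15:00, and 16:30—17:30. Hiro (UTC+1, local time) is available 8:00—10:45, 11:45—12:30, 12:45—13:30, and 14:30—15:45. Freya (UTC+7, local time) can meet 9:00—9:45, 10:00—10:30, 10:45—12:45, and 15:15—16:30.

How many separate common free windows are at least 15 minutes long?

1

Wei → UTC: 06:15–08:45, 09:30–14:00.
Beatriz → UTC: 07:30–08:00, 08:15–09:30, 09:45–10:15, 11:15–12:00, 13:30–14:30.
Hiro → UTC: 07:00–09:45, 10:45–11:30, 11:45–12:30, 13:30–14:45.
Freya → UTC: 02:00–02:45, 03:00–03:30, 03:45–05:45, 08:15–09:30.
Wei ∩ Beatriz: 07:30–08:00, 08:15–08:45, 09:45–10:15, 11:15–12:00, 13:30–14:00.
Wei ∩ Beatriz ∩ Hiro: 07:30–08:00, 08:15–08:45, 11:15–11:30, 11:45–12:00, 13:30–14:00.
Wei ∩ Beatriz ∩ Hiro ∩ Freya: 08:15–08:45.
Windows ≥ 15 min: 08:15–08:45.
That's 1 window.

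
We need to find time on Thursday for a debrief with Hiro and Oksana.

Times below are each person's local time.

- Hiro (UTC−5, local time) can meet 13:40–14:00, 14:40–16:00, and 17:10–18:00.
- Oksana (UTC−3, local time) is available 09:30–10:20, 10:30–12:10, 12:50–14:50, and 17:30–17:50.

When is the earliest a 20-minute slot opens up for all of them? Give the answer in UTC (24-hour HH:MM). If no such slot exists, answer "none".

20:30

Hiro → UTC: 18:40–19:00, 19:40–21:00, 22:10–23:00.
Oksana → UTC: 12:30–13:20, 13:30–15:10, 15:50–17:50, 20:30–20:50.
Hiro ∩ Oksana: 20:30–20:50.
Windows ≥ 20 min: 20:30–20:50.
Earliest such window starts at 20:30.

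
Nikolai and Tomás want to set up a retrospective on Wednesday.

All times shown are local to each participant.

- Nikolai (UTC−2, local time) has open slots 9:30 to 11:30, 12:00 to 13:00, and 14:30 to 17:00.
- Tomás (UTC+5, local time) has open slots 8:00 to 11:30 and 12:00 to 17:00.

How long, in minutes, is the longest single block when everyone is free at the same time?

30 minutes

Nikolai → UTC: 11:30–13:30, 14:00–15:00, 16:30–19:00.
Tomás → UTC: 03:00–06:30, 07:00–12:00.
Nikolai ∩ Tomás: 11:30–12:00.
Single common window of 30 minutes.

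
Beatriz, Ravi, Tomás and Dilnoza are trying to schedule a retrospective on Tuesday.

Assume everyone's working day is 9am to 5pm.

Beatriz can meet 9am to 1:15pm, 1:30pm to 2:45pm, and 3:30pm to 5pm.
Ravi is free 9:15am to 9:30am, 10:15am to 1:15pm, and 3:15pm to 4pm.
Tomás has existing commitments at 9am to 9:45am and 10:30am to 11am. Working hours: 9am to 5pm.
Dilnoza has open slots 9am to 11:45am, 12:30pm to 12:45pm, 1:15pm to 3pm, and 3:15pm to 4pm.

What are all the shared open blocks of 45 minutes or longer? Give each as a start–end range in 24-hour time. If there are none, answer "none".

Tomás free within 09:00–17:00: 09:45–10:30, 11:00–17:00.
Beatriz ∩ Ravi: 09:15–09:30, 10:15–13:15, 15:30–16:00.
Beatriz ∩ Ravi ∩ Tomás: 10:15–10:30, 11:00–13:15, 15:30–16:00.
Beatriz ∩ Ravi ∩ Tomás ∩ Dilnoza: 10:15–10:30, 11:00–11:45, 12:30–12:45, 15:30–16:00.
Windows ≥ 45 min: 11:00–11:45.

11:00–11:45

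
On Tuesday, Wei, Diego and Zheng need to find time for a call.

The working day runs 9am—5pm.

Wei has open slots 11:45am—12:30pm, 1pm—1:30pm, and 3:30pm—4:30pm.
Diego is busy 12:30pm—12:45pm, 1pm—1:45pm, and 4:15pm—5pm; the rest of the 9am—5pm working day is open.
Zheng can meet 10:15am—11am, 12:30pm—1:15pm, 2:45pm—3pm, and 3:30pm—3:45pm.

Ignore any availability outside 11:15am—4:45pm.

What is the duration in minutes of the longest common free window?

Diego free within 09:00–17:00: 09:00–12:30, 12:45–13:00, 13:45–16:15.
Wei ∩ Diego: 11:45–12:30, 15:30–16:15.
Wei ∩ Diego ∩ Zheng: 15:30–15:45.
Restricted to 11:15–16:45: 15:30–15:45.
Single common window of 15 minutes.

15 minutes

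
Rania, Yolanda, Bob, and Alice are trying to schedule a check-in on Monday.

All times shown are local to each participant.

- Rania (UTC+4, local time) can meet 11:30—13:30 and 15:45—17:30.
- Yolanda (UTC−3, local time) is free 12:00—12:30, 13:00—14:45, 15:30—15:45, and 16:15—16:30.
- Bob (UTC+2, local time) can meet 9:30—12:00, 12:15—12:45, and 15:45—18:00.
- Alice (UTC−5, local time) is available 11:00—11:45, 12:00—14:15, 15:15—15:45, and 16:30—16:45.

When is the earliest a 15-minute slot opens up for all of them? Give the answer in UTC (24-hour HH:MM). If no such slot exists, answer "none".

Rania → UTC: 07:30–09:30, 11:45–13:30.
Yolanda → UTC: 15:00–15:30, 16:00–17:45, 18:30–18:45, 19:15–19:30.
Bob → UTC: 07:30–10:00, 10:15–10:45, 13:45–16:00.
Alice → UTC: 16:00–16:45, 17:00–19:15, 20:15–20:45, 21:30–21:45.
Rania ∩ Yolanda: (none).
Rania ∩ Yolanda ∩ Bob: (none).
Rania ∩ Yolanda ∩ Bob ∩ Alice: (none).
Windows ≥ 15 min: (none).

none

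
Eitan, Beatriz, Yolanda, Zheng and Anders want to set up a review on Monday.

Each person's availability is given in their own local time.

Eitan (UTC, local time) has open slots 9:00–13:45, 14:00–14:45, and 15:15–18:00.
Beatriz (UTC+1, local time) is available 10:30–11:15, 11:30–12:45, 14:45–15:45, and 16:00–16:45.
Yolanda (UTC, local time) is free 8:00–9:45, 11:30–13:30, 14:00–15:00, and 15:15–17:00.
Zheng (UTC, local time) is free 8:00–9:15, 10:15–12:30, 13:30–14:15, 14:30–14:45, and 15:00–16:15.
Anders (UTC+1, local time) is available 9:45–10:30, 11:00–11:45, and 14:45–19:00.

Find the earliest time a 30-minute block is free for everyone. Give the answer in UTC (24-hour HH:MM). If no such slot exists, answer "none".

Eitan → UTC: 09:00–13:45, 14:00–14:45, 15:15–18:00.
Beatriz → UTC: 09:30–10:15, 10:30–11:45, 13:45–14:45, 15:00–15:45.
Yolanda → UTC: 08:00–09:45, 11:30–13:30, 14:00–15:00, 15:15–17:00.
Zheng → UTC: 08:00–09:15, 10:15–12:30, 13:30–14:15, 14:30–14:45, 15:00–16:15.
Anders → UTC: 08:45–09:30, 10:00–10:45, 13:45–18:00.
Eitan ∩ Beatriz: 09:30–10:15, 10:30–11:45, 14:00–14:45, 15:15–15:45.
Eitan ∩ Beatriz ∩ Yolanda: 09:30–09:45, 11:30–11:45, 14:00–14:45, 15:15–15:45.
Eitan ∩ Beatriz ∩ Yolanda ∩ Zheng: 11:30–11:45, 14:00–14:15, 14:30–14:45, 15:15–15:45.
Eitan ∩ Beatriz ∩ Yolanda ∩ Zheng ∩ Anders: 14:00–14:15, 14:30–14:45, 15:15–15:45.
Windows ≥ 30 min: 15:15–15:45.
Earliest such window starts at 15:15.

15:15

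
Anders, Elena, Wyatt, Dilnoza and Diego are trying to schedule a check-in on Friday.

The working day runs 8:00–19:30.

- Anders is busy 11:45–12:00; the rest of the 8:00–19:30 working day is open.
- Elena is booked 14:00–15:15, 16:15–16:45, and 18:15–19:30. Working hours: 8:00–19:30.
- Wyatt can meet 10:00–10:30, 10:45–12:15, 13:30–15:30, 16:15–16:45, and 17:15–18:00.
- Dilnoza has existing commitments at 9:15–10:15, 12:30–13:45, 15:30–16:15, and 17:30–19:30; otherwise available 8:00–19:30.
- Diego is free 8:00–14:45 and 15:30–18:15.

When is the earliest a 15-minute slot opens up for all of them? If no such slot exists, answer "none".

10:15

Anders free within 08:00–19:30: 08:00–11:45, 12:00–19:30.
Elena free within 08:00–19:30: 08:00–14:00, 15:15–16:15, 16:45–18:15.
Dilnoza free within 08:00–19:30: 08:00–09:15, 10:15–12:30, 13:45–15:30, 16:15–17:30.
Anders ∩ Elena: 08:00–11:45, 12:00–14:00, 15:15–16:15, 16:45–18:15.
Anders ∩ Elena ∩ Wyatt: 10:00–10:30, 10:45–11:45, 12:00–12:15, 13:30–14:00, 15:15–15:30, 17:15–18:00.
Anders ∩ Elena ∩ Wyatt ∩ Dilnoza: 10:15–10:30, 10:45–11:45, 12:00–12:15, 13:45–14:00, 15:15–15:30, 17:15–17:30.
Anders ∩ Elena ∩ Wyatt ∩ Dilnoza ∩ Diego: 10:15–10:30, 10:45–11:45, 12:00–12:15, 13:45–14:00, 17:15–17:30.
Windows ≥ 15 min: 10:15–10:30, 10:45–11:45, 12:00–12:15, 13:45–14:00, 17:15–17:30.
Earliest such window starts at 10:15.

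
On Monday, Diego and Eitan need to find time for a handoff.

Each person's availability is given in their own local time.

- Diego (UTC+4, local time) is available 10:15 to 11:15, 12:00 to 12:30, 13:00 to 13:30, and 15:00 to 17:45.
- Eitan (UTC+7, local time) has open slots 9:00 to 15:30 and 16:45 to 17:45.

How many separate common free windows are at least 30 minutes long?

Diego → UTC: 06:15–07:15, 08:00–08:30, 09:00–09:30, 11:00–13:45.
Eitan → UTC: 02:00–08:30, 09:45–10:45.
Diego ∩ Eitan: 06:15–07:15, 08:00–08:30.
Windows ≥ 30 min: 06:15–07:15, 08:00–08:30.
That's 2 windows.

2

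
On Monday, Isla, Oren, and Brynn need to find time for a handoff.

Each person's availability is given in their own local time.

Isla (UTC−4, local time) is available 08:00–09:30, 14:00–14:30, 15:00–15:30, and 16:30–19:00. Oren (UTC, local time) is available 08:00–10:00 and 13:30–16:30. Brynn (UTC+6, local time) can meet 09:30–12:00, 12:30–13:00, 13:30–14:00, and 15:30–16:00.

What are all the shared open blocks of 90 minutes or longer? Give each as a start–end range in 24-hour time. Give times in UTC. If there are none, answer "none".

Isla → UTC: 12:00–13:30, 18:00–18:30, 19:00–19:30, 20:30–23:00.
Oren → UTC: 08:00–10:00, 13:30–16:30.
Brynn → UTC: 03:30–06:00, 06:30–07:00, 07:30–08:00, 09:30–10:00.
Isla ∩ Oren: (none).
Isla ∩ Oren ∩ Brynn: (none).
Windows ≥ 90 min: (none).

none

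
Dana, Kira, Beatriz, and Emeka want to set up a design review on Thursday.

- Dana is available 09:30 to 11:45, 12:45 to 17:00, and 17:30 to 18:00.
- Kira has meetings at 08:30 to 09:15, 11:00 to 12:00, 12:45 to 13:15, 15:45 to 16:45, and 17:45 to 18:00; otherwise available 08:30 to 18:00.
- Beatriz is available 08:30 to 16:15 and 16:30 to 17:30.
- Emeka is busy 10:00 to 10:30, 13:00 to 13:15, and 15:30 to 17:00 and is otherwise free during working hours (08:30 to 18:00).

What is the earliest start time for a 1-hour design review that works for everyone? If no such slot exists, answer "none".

13:15

Kira free within 08:30–18:00: 09:15–11:00, 12:00–12:45, 13:15–15:45, 16:45–17:45.
Emeka free within 08:30–18:00: 08:30–10:00, 10:30–13:00, 13:15–15:30, 17:00–18:00.
Dana ∩ Kira: 09:30–11:00, 13:15–15:45, 16:45–17:00, 17:30–17:45.
Dana ∩ Kira ∩ Beatriz: 09:30–11:00, 13:15–15:45, 16:45–17:00.
Dana ∩ Kira ∩ Beatriz ∩ Emeka: 09:30–10:00, 10:30–11:00, 13:15–15:30.
Windows ≥ 60 min: 13:15–15:30.
Earliest such window starts at 13:15.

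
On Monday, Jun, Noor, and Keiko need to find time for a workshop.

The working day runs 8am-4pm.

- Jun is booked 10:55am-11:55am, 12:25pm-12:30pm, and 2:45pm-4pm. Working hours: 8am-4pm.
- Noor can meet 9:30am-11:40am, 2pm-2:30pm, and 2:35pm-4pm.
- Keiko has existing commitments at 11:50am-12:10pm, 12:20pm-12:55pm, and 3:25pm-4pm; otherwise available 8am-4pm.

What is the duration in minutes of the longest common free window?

85 minutes

Jun free within 08:00–16:00: 08:00–10:55, 11:55–12:25, 12:30–14:45.
Keiko free within 08:00–16:00: 08:00–11:50, 12:10–12:20, 12:55–15:25.
Jun ∩ Noor: 09:30–10:55, 14:00–14:30, 14:35–14:45.
Jun ∩ Noor ∩ Keiko: 09:30–10:55, 14:00–14:30, 14:35–14:45.
Common window lengths: 85, 30, 10 min; longest is 85.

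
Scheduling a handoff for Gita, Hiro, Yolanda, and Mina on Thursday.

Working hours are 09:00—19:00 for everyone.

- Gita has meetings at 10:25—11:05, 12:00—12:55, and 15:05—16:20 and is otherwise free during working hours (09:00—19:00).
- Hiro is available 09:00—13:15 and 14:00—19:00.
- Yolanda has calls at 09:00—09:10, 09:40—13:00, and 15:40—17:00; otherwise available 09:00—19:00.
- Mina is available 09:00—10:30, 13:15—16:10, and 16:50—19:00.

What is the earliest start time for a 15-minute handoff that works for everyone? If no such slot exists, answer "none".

Gita free within 09:00–19:00: 09:00–10:25, 11:05–12:00, 12:55–15:05, 16:20–19:00.
Yolanda free within 09:00–19:00: 09:10–09:40, 13:00–15:40, 17:00–19:00.
Gita ∩ Hiro: 09:00–10:25, 11:05–12:00, 12:55–13:15, 14:00–15:05, 16:20–19:00.
Gita ∩ Hiro ∩ Yolanda: 09:10–09:40, 13:00–13:15, 14:00–15:05, 17:00–19:00.
Gita ∩ Hiro ∩ Yolanda ∩ Mina: 09:10–09:40, 14:00–15:05, 17:00–19:00.
Windows ≥ 15 min: 09:10–09:40, 14:00–15:05, 17:00–19:00.
Earliest such window starts at 09:10.

09:10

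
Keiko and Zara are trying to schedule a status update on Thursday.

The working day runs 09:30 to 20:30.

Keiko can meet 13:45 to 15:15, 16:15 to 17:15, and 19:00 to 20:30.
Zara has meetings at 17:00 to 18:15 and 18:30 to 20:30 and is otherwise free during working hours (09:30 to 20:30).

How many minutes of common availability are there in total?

135 minutes

Zara free within 09:30–20:30: 09:30–17:00, 18:15–18:30.
Keiko ∩ Zara: 13:45–15:15, 16:15–17:00.
Total common minutes: 90 + 45 = 135.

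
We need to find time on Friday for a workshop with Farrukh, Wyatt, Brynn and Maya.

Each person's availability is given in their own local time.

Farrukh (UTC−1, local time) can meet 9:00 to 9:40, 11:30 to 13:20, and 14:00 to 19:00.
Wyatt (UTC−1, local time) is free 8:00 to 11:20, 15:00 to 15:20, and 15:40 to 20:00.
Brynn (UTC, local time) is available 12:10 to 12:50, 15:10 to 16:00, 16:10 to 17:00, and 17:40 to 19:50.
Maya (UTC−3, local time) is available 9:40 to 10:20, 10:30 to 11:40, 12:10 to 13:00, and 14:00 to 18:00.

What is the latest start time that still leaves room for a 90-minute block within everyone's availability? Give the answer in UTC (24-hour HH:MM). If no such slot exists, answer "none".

Farrukh → UTC: 10:00–10:40, 12:30–14:20, 15:00–20:00.
Wyatt → UTC: 09:00–12:20, 16:00–16:20, 16:40–21:00.
Brynn → UTC: 12:10–12:50, 15:10–16:00, 16:10–17:00, 17:40–19:50.
Maya → UTC: 12:40–13:20, 13:30–14:40, 15:10–16:00, 17:00–21:00.
Farrukh ∩ Wyatt: 10:00–10:40, 16:00–16:20, 16:40–20:00.
Farrukh ∩ Wyatt ∩ Brynn: 16:10–16:20, 16:40–17:00, 17:40–19:50.
Farrukh ∩ Wyatt ∩ Brynn ∩ Maya: 17:40–19:50.
Windows ≥ 90 min: 17:40–19:50.
Latest start in the last window 17:40–19:50 is 19:50 − 90 min = 18:20.

18:20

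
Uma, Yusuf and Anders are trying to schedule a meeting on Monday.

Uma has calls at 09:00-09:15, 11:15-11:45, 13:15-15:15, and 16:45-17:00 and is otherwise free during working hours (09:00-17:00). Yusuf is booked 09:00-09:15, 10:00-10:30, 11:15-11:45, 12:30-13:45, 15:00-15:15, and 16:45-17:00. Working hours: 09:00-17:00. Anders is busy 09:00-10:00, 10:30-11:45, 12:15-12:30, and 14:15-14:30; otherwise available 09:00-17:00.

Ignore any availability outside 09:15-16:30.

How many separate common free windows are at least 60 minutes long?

1

Uma free within 09:00–17:00: 09:15–11:15, 11:45–13:15, 15:15–16:45.
Yusuf free within 09:00–17:00: 09:15–10:00, 10:30–11:15, 11:45–12:30, 13:45–15:00, 15:15–16:45.
Anders free within 09:00–17:00: 10:00–10:30, 11:45–12:15, 12:30–14:15, 14:30–17:00.
Uma ∩ Yusuf: 09:15–10:00, 10:30–11:15, 11:45–12:30, 15:15–16:45.
Uma ∩ Yusuf ∩ Anders: 11:45–12:15, 15:15–16:45.
Restricted to 09:15–16:30: 11:45–12:15, 15:15–16:30.
Windows ≥ 60 min: 15:15–16:30.
That's 1 window.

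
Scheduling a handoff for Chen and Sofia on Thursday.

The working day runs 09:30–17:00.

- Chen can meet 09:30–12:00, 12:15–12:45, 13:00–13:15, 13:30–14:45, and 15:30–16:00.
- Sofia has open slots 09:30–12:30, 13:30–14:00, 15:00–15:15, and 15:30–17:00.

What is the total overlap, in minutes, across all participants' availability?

Chen ∩ Sofia: 09:30–12:00, 12:15–12:30, 13:30–14:00, 15:30–16:00.
Total common minutes: 150 + 15 + 30 + 30 = 225.

225 minutes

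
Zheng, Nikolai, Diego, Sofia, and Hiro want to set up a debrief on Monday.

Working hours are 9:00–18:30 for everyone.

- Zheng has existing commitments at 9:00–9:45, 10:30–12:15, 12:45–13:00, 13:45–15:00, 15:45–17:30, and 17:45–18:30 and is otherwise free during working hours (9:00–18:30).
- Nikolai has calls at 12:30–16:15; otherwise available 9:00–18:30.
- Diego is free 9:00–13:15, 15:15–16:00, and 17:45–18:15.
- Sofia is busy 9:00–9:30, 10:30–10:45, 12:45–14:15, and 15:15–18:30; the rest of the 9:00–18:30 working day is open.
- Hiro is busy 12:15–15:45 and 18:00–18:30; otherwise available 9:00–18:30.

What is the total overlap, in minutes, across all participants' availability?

45 minutes

Zheng free within 09:00–18:30: 09:45–10:30, 12:15–12:45, 13:00–13:45, 15:00–15:45, 17:30–17:45.
Nikolai free within 09:00–18:30: 09:00–12:30, 16:15–18:30.
Sofia free within 09:00–18:30: 09:30–10:30, 10:45–12:45, 14:15–15:15.
Hiro free within 09:00–18:30: 09:00–12:15, 15:45–18:00.
Zheng ∩ Nikolai: 09:45–10:30, 12:15–12:30, 17:30–17:45.
Zheng ∩ Nikolai ∩ Diego: 09:45–10:30, 12:15–12:30.
Zheng ∩ Nikolai ∩ Diego ∩ Sofia: 09:45–10:30, 12:15–12:30.
Zheng ∩ Nikolai ∩ Diego ∩ Sofia ∩ Hiro: 09:45–10:30.
Total common minutes: 45.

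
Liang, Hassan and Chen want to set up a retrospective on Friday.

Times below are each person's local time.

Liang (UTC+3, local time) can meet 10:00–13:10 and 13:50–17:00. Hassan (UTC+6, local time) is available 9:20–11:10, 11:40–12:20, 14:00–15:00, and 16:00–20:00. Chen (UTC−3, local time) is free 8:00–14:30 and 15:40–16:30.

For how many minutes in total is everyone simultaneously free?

Liang → UTC: 07:00–10:10, 10:50–14:00.
Hassan → UTC: 03:20–05:10, 05:40–06:20, 08:00–09:00, 10:00–14:00.
Chen → UTC: 11:00–17:30, 18:40–19:30.
Liang ∩ Hassan: 08:00–09:00, 10:00–10:10, 10:50–14:00.
Liang ∩ Hassan ∩ Chen: 11:00–14:00.
Total common minutes: 180.

180 minutes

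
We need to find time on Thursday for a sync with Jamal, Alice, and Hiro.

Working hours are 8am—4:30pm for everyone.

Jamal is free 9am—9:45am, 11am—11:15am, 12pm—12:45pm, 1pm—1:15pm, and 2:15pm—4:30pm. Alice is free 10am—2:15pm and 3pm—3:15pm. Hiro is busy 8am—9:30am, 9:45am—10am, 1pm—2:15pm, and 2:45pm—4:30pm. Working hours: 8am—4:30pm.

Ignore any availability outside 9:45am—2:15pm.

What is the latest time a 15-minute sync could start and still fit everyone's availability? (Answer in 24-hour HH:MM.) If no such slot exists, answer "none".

12:30

Hiro free within 08:00–16:30: 09:30–09:45, 10:00–13:00, 14:15–14:45.
Jamal ∩ Alice: 11:00–11:15, 12:00–12:45, 13:00–13:15, 15:00–15:15.
Jamal ∩ Alice ∩ Hiro: 11:00–11:15, 12:00–12:45.
Restricted to 09:45–14:15: 11:00–11:15, 12:00–12:45.
Windows ≥ 15 min: 11:00–11:15, 12:00–12:45.
Latest start in the last window 12:00–12:45 is 12:45 − 15 min = 12:30.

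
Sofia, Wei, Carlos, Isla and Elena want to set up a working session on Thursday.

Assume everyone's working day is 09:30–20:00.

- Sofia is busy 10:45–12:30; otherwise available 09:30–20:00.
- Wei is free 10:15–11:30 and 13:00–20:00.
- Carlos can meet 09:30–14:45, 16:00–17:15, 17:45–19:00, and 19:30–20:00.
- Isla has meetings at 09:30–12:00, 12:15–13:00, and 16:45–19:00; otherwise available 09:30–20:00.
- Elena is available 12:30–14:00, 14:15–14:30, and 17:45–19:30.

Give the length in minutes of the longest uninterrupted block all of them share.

60 minutes

Sofia free within 09:30–20:00: 09:30–10:45, 12:30–20:00.
Isla free within 09:30–20:00: 12:00–12:15, 13:00–16:45, 19:00–20:00.
Sofia ∩ Wei: 10:15–10:45, 13:00–20:00.
Sofia ∩ Wei ∩ Carlos: 10:15–10:45, 13:00–14:45, 16:00–17:15, 17:45–19:00, 19:30–20:00.
Sofia ∩ Wei ∩ Carlos ∩ Isla: 13:00–14:45, 16:00–16:45, 19:30–20:00.
Sofia ∩ Wei ∩ Carlos ∩ Isla ∩ Elena: 13:00–14:00, 14:15–14:30.
Common window lengths: 60, 15 min; longest is 60.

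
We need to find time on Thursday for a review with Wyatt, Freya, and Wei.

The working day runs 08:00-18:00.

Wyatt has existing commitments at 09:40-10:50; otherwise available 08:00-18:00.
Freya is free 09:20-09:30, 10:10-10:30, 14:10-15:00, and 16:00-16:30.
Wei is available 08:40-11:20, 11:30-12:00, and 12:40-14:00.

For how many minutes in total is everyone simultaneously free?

Wyatt free within 08:00–18:00: 08:00–09:40, 10:50–18:00.
Wyatt ∩ Freya: 09:20–09:30, 14:10–15:00, 16:00–16:30.
Wyatt ∩ Freya ∩ Wei: 09:20–09:30.
Total common minutes: 10.

10 minutes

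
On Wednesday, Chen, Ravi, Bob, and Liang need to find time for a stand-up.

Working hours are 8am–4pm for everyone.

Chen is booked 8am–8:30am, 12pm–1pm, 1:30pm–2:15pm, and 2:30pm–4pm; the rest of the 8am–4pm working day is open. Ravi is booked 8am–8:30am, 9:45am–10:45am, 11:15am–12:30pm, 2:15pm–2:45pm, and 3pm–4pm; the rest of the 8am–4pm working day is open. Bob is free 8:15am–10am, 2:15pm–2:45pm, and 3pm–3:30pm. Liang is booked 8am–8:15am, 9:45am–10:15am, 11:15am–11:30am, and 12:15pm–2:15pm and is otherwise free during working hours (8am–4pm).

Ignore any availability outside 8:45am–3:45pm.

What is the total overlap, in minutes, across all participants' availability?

Chen free within 08:00–16:00: 08:30–12:00, 13:00–13:30, 14:15–14:30.
Ravi free within 08:00–16:00: 08:30–09:45, 10:45–11:15, 12:30–14:15, 14:45–15:00.
Liang free within 08:00–16:00: 08:15–09:45, 10:15–11:15, 11:30–12:15, 14:15–16:00.
Chen ∩ Ravi: 08:30–09:45, 10:45–11:15, 13:00–13:30.
Chen ∩ Ravi ∩ Bob: 08:30–09:45.
Chen ∩ Ravi ∩ Bob ∩ Liang: 08:30–09:45.
Restricted to 08:45–15:45: 08:45–09:45.
Total common minutes: 60.

60 minutes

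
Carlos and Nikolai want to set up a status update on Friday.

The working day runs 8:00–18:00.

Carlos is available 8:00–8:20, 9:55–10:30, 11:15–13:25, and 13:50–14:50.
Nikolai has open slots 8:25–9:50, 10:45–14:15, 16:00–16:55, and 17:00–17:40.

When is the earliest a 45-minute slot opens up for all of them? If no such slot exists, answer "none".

Carlos ∩ Nikolai: 11:15–13:25, 13:50–14:15.
Windows ≥ 45 min: 11:15–13:25.
Earliest such window starts at 11:15.

11:15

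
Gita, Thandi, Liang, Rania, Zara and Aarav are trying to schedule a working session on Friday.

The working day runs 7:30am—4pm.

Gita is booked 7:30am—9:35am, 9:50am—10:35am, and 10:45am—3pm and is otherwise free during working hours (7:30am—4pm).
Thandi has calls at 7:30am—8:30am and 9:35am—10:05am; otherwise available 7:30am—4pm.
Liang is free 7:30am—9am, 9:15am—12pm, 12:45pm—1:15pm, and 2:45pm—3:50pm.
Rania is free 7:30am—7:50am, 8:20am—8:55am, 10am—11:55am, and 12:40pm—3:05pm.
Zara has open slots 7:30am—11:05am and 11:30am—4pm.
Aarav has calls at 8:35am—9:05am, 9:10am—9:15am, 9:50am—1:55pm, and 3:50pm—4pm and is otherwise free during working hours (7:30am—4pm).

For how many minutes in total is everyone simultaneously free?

5 minutes

Gita free within 07:30–16:00: 09:35–09:50, 10:35–10:45, 15:00–16:00.
Thandi free within 07:30–16:00: 08:30–09:35, 10:05–16:00.
Aarav free within 07:30–16:00: 07:30–08:35, 09:05–09:10, 09:15–09:50, 13:55–15:50.
Gita ∩ Thandi: 10:35–10:45, 15:00–16:00.
Gita ∩ Thandi ∩ Liang: 10:35–10:45, 15:00–15:50.
Gita ∩ Thandi ∩ Liang ∩ Rania: 10:35–10:45, 15:00–15:05.
Gita ∩ Thandi ∩ Liang ∩ Rania ∩ Zara: 10:35–10:45, 15:00–15:05.
Gita ∩ Thandi ∩ Liang ∩ Rania ∩ Zara ∩ Aarav: 15:00–15:05.
Total common minutes: 5.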